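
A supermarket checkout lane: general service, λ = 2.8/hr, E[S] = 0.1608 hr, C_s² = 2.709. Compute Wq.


ρ = λ·E[S] = 2.8·0.1608 = 0.4502
E[S²] = E[S]²(1+C_s²) = 0.1608²·(1+2.709) = 0.095902
Wq = λ·E[S²]/(2(1−ρ)) = 2.8·0.095902/(2·0.5498) = 0.24422 hr

Final: 0.24422 hr


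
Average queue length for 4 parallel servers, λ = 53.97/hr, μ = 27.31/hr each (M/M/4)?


a = λ/μ = 1.9762; ρ = a/4 = 0.4940
P₀ = 0.133847
Lq = P₀·a^c·ρ / (c!·(1−ρ)²) = 0.133847·15.25186·0.4940/(24·0.25599)
= 0.16416

Final: 0.16416


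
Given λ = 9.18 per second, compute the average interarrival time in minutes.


Mean interarrival time = 1/λ = 1/9.18 second = 0.10893 second
In minutes: 0.10893 × 0.0166667 = 0.001816 min

Final: 0.001816 min


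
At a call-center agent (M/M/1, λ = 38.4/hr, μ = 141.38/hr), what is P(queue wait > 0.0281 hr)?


ρ = 38.4/141.38 = 0.2716
P(Wq > t) = ρ·e^{−(μ−λ)t} = 0.2716·e^{−2.8937}
= 0.2716·0.055369 = 0.015039

Final: 0.015039


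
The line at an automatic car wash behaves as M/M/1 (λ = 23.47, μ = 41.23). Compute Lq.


ρ = 23.47/41.23 = 0.5692
Lq = ρ²/(1−ρ) = 0.3240/0.4308 = 0.7523

Final: 0.7523


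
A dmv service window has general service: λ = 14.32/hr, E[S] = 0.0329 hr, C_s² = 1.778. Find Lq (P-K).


ρ = λ·E[S] = 14.32·0.0329 = 0.4711
Lq = ρ²(1+C_s²)/(2(1−ρ)) = 0.2220·(1+1.778)/(2·0.5289)
= 0.2220·2.7780/1.0577 = 0.58295

Final: 0.58295


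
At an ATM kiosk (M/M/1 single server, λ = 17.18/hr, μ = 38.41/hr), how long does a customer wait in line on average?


ρ = 17.18/38.41 = 0.4473
Wq = ρ/(μ−λ) = 0.4473/(38.41 − 17.18) = 0.4473/21.23 = 0.02107 hr

Final: 0.02107 hr


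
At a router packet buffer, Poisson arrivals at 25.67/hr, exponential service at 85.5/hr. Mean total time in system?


W = 1/(μ−λ) = 1/(85.5 − 25.67) = 1/59.83 = 0.01671 hr

Final: 0.01671 hr


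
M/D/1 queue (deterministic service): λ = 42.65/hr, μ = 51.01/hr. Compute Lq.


ρ = 42.65/51.01 = 0.8361
M/D/1: Lq = ρ²/(2(1−ρ)) = 0.6991/(2·0.1639) = 2.13278

Final: 2.13278


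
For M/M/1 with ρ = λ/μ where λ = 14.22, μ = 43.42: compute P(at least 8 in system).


ρ = 14.22/43.42 = 0.3275
P(N ≥ n) = ρ^n = 0.3275^8 = 0.0001323

Final: 0.0001323


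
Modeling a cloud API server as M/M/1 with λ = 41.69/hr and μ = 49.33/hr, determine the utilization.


ρ = λ/μ = 41.69/49.33 = 0.8451

Final: 0.8451


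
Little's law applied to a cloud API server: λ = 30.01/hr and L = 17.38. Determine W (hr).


W = L/λ = 17.38/30.01 = 0.5791 hr

Final: 0.5791 hr


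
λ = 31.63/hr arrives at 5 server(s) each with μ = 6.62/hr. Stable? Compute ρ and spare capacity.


Total capacity cμ = 5·6.62 = 33.10/hr
ρ = λ/(cμ) = 31.63/33.10 = 0.9556
Stable ⇔ ρ < 1: YES
Spare capacity = cμ − λ = 33.10 − 31.63 = 1.47/hr

Final: ρ = 0.9556; stable; margin = 1.47/hr


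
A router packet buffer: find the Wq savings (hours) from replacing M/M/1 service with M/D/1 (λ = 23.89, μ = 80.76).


ρ = 23.89/80.76 = 0.2958
Wq(M/M/1) = ρ/(μ−λ) = 0.2958/56.87 = 0.005202 hr
Wq(M/D/1) = ρ/(2(μ−λ)) = 0.002601 hr
Savings = 0.005202 − 0.002601 = 0.002601 hr

Final: 0.002601 hr


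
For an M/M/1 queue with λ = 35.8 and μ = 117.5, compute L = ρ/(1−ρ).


ρ = λ/μ = 35.8/117.5 = 0.3047
L = ρ/(1−ρ) = 0.3047/(1 − 0.3047) = 0.3047/0.6953 = 0.4382

Final: 0.4382


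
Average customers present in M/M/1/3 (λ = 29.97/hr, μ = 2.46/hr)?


ρ = 29.97/2.46 = 12.1829
L = ρ[1 − (K+1)ρ^K + Kρ^(K+1)] / [(1−ρ)(1−ρ^(K+1))]
Numerator: 12.1829·(1 − 4·1808.235151 + 3·22029.596541) = 717048.684961
Denominator: (-11.1829)·(-22028.596541) = 246344.183265
L = 717048.684961/246344.183265 = 2.9108

Final: 2.9108


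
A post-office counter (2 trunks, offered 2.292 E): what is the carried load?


B(2,2.292) = 0.443790 (Erlang-B)
Carried load = a(1 − B) = 2.292·(1 − 0.443790) = 2.292·0.556210 = 1.2748 E

Final: 1.2748 Erlangs


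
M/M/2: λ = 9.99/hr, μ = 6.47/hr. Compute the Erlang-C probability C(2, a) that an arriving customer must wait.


a = λ/μ = 1.5440; ρ = a/2 = 0.7720
P₀ = 0.128652 (from M/M/c formula)
C(c,a) = [a^c/(c!(1−ρ))]·P₀ = [2.38409/(2·0.2280)]·0.128652
= 5.22883·0.128652 = 0.672702

Final: 0.672702


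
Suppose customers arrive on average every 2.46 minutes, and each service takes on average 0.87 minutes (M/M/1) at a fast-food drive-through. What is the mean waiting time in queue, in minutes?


λ = 60/2.46 = 24.3902 /hr
μ = 60/0.87 = 68.9655 /hr
ρ = λ/μ = 24.3902/68.9655 = 0.3537
Wq = ρ/(μ−λ) = 0.3537/(68.9655−24.3902) = 0.007934 hr
In minutes: 0.007934·60 = 0.4760 min

Final: 0.4760 min


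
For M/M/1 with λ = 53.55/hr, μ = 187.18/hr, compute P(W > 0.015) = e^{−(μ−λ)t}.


W ~ Exponential(μ−λ) for M/M/1.
μ − λ = 187.18 − 53.55 = 133.6300
P(W > t) = e^{−(μ−λ)t} = e^{−2.0044} = 0.134734

Final: 0.134734


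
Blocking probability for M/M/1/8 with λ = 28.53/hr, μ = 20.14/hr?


ρ = λ/μ = 28.53/20.14 = 1.4166
P_K = (1−ρ)ρ^K/(1−ρ^(K+1)) = (-0.4166·16.215802)/(1 − 22.971045)
= -6.755242/-21.971045 = 0.307461

Final: 0.307461


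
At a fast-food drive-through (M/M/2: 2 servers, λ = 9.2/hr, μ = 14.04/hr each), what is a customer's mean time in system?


a = 0.6553; ρ = 0.3276; P₀ = 0.506438
Lq = P₀·a^c·ρ/(c!(1−ρ)²) = 0.07880
Wq = Lq/λ = 0.07880/9.2 = 0.008565 hr
W = Wq + 1/μ = 0.008565 + 0.07123 = 0.07979 hr

Final: 0.07979 hr


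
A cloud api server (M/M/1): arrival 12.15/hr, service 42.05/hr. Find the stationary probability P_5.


ρ = 12.15/42.05 = 0.2889
P_n = (1−ρ)·ρ^n = (1 − 0.2889)·0.2889^5 = 0.7111·0.002014 = 0.001432

Final: 0.001432


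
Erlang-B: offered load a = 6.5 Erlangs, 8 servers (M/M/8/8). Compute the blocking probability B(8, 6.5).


B(c,a) = (a^c/c!) / Σ_{k=0}^{c} a^k/k!
a^8/8! = 79.028971
Σ terms (k=0..8): 1.00000 + 6.50000 + 21.12500 + 45.77083 + 74.37760 + 96.69089 + 104.74846 + 97.26643 + 79.02897 = 526.508180
B = 79.028971/526.508180 = 0.150100

Final: 0.150100


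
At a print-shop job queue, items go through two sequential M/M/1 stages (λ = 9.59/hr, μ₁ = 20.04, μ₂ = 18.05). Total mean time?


Each node sees arrival rate λ = 9.59/hr (tandem ⇒ throughput preserved).
W₁ = 1/(μ₁−λ) = 1/(20.04−9.59) = 0.09569 hr
W₂ = 1/(μ₂−λ) = 1/(18.05−9.59) = 0.11820 hr
W_total = W₁ + W₂ = 0.09569 + 0.11820 = 0.21390 hr

Final: 0.21390 hr


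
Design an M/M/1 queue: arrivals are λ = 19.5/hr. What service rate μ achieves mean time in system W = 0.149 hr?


W = 1/(μ−λ) ⇒ μ − λ = 1/W = 1/0.149 = 6.7114
μ = λ + 1/W = 19.5 + 6.7114 = 26.2114 per hr

Final: 26.2114 /hr


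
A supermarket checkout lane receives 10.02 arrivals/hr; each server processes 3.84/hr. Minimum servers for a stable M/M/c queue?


Stability requires cμ > λ ⇔ c > λ/μ.
λ/μ = 10.02/3.84 = 2.6094
Minimum integer c = ⌊2.6094⌋ + 1 = 3
Check: 3·3.84 = 11.52 > 10.02, while 2·3.84 = 7.68 ≤ 10.02

Final: 3 servers


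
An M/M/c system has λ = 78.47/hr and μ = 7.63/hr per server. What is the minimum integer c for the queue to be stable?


Stability requires cμ > λ ⇔ c > λ/μ.
λ/μ = 78.47/7.63 = 10.2844
Minimum integer c = ⌊10.2844⌋ + 1 = 11
Check: 11·7.63 = 83.93 > 78.47, while 10·7.63 = 76.30 ≤ 78.47

Final: 11 servers


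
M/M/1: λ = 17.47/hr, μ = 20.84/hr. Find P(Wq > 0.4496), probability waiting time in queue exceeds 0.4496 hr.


ρ = 17.47/20.84 = 0.8383
P(Wq > t) = ρ·e^{−(μ−λ)t} = 0.8383·e^{−1.5152}
= 0.8383·0.219775 = 0.184235

Final: 0.184235


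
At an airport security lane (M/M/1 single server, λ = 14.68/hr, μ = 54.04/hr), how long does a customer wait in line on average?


ρ = 14.68/54.04 = 0.2717
Wq = ρ/(μ−λ) = 0.2717/(54.04 − 14.68) = 0.2717/39.36 = 0.006902 hr

Final: 0.006902 hr


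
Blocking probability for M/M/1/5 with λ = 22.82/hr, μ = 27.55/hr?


ρ = λ/μ = 22.82/27.55 = 0.8283
P_K = (1−ρ)ρ^K/(1−ρ^(K+1)) = (0.1717·0.389915)/(1 − 0.322972)
= 0.066944/0.677028 = 0.098879

Final: 0.098879


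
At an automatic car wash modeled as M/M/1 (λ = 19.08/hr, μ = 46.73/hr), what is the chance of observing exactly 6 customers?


ρ = 19.08/46.73 = 0.4083
P_n = (1−ρ)·ρ^n = (1 − 0.4083)·0.4083^6 = 0.5917·0.004633 = 0.002742

Final: 0.002742


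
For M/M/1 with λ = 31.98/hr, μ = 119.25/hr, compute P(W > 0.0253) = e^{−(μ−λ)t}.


W ~ Exponential(μ−λ) for M/M/1.
μ − λ = 119.25 − 31.98 = 87.2700
P(W > t) = e^{−(μ−λ)t} = e^{−2.2079} = 0.109928

Final: 0.109928


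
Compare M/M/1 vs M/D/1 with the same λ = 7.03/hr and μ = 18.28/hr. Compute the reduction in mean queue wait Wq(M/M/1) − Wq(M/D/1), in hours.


ρ = 7.03/18.28 = 0.3846
Wq(M/M/1) = ρ/(μ−λ) = 0.3846/11.25 = 0.03418 hr
Wq(M/D/1) = ρ/(2(μ−λ)) = 0.01709 hr
Savings = 0.03418 − 0.01709 = 0.01709 hr

Final: 0.01709 hr


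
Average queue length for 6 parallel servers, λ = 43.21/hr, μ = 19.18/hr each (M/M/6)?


a = λ/μ = 2.2529; ρ = a/6 = 0.3755
P₀ = 0.104778
Lq = P₀·a^c·ρ / (c!·(1−ρ)²) = 0.104778·130.74166·0.3755/(720·0.39003)
= 0.01832

Final: 0.01832


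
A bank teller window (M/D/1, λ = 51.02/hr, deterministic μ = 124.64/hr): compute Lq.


ρ = 51.02/124.64 = 0.4093
M/D/1: Lq = ρ²/(2(1−ρ)) = 0.1676/(2·0.5907) = 0.14184

Final: 0.14184


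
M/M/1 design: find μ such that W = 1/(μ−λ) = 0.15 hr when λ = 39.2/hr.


W = 1/(μ−λ) ⇒ μ − λ = 1/W = 1/0.15 = 6.6667
μ = λ + 1/W = 39.2 + 6.6667 = 45.8667 per hr

Final: 45.8667 /hr


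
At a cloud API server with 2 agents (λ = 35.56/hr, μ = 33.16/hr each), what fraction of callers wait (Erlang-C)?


a = λ/μ = 1.0724; ρ = a/2 = 0.5362
P₀ = 0.301924 (from M/M/c formula)
C(c,a) = [a^c/(c!(1−ρ))]·P₀ = [1.14999/(2·0.4638)]·0.301924
= 1.23972·0.301924 = 0.374300

Final: 0.374300


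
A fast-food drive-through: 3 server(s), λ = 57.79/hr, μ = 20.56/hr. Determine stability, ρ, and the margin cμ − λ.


Total capacity cμ = 3·20.56 = 61.68/hr
ρ = λ/(cμ) = 57.79/61.68 = 0.9369
Stable ⇔ ρ < 1: YES
Spare capacity = cμ − λ = 61.68 − 57.79 = 3.89/hr

Final: ρ = 0.9369; stable; margin = 3.89/hr


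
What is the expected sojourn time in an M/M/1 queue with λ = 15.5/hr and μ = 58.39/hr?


W = 1/(μ−λ) = 1/(58.39 − 15.5) = 1/42.89 = 0.02332 hr

Final: 0.02332 hr


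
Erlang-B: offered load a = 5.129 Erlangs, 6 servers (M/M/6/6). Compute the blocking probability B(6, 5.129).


B(c,a) = (a^c/c!) / Σ_{k=0}^{c} a^k/k!
a^6/6! = 25.285043
Σ terms (k=0..6): 1.00000 + 5.12900 + 13.15332 + 22.48779 + 28.83497 + 29.57892 + 25.28504 = 125.469046
B = 25.285043/125.469046 = 0.201524

Final: 0.201524


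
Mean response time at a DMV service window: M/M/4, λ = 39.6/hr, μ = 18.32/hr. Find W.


a = 2.1616; ρ = 0.5404; P₀ = 0.109168
Lq = P₀·a^c·ρ/(c!(1−ρ)²) = 0.25404
Wq = Lq/λ = 0.25404/39.6 = 0.006415 hr
W = Wq + 1/μ = 0.006415 + 0.05459 = 0.06100 hr

Final: 0.06100 hr


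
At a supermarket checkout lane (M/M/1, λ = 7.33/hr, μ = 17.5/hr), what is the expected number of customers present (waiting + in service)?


ρ = λ/μ = 7.33/17.5 = 0.4189
L = ρ/(1−ρ) = 0.4189/(1 − 0.4189) = 0.4189/0.5811 = 0.7207

Final: 0.7207


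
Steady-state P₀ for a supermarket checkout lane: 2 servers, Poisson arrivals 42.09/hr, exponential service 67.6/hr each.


a = λ/μ = 42.09/67.6 = 0.6226; ρ = a/c = 0.3113
Σ_{k=0}^{1} a^k/k! (terms k=0..1) = 1.00000 + 0.62263 = 1.62263
Tail: a^2/(2!(1−ρ)) = 0.38767/(2·0.6887) = 0.28146
P₀ = 1/(1.62263 + 0.28146) = 1/1.90409 = 0.525185

Final: 0.525185


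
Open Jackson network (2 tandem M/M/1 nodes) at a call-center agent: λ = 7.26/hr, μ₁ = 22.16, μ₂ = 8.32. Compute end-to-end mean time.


Each node sees arrival rate λ = 7.26/hr (tandem ⇒ throughput preserved).
W₁ = 1/(μ₁−λ) = 1/(22.16−7.26) = 0.06711 hr
W₂ = 1/(μ₂−λ) = 1/(8.32−7.26) = 0.94340 hr
W_total = W₁ + W₂ = 0.06711 + 0.94340 = 1.01051 hr

Final: 1.01051 hr


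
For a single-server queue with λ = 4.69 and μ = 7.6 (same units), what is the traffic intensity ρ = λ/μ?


ρ = λ/μ = 4.69/7.6 = 0.6171

Final: 0.6171


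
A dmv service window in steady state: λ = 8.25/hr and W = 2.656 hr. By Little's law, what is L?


L = λW = 8.25·2.656 = 21.9120

Final: 21.9120


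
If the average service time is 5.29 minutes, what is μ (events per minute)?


μ = 1/(service time) in consistent units.
1 minute = 1 min, so μ = 1/5.29 = 0.1890 per minute

Final: 0.1890 /min


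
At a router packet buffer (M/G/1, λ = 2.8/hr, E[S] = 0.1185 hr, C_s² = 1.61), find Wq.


ρ = λ·E[S] = 2.8·0.1185 = 0.3318
E[S²] = E[S]²(1+C_s²) = 0.1185²·(1+1.61) = 0.036650
Wq = λ·E[S²]/(2(1−ρ)) = 2.8·0.036650/(2·0.6682) = 0.07679 hr

Final: 0.07679 hr


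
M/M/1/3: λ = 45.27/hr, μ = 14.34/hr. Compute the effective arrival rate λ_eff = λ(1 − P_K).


ρ = 3.1569; P_K = (1−ρ)ρ^3/(1−ρ^4) = 0.690183
λ_eff = λ(1 − P_K) = 45.27·(1 − 0.690183) = 45.27·0.309817 = 14.0254 /hr

Final: 14.0254 /hr


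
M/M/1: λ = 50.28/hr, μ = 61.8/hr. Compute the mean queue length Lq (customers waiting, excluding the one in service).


ρ = 50.28/61.8 = 0.8136
Lq = ρ²/(1−ρ) = 0.6619/0.1864 = 3.5510

Final: 3.5510


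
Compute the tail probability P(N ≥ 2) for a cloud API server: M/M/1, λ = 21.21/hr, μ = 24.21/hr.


ρ = 21.21/24.21 = 0.8761
P(N ≥ n) = ρ^n = 0.8761^2 = 0.767524

Final: 0.767524


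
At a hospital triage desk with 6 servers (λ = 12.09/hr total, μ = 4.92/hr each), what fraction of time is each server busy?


ρ = λ/(cμ) = 12.09/(6·4.92) = 12.09/29.52 = 0.4096

Final: 0.4096


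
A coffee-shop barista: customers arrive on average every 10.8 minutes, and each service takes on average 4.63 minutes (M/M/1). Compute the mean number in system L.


λ = 60/10.8 = 5.5556 /hr
μ = 60/4.63 = 12.9590 /hr
ρ = λ/μ = 5.5556/12.9590 = 0.4287
L = ρ/(1−ρ) = 0.4287/0.5713 = 0.7504

Final: 0.7504


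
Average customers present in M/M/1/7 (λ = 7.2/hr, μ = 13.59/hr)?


ρ = 7.2/13.59 = 0.5298
L = ρ[1 − (K+1)ρ^K + Kρ^(K+1)] / [(1−ρ)(1−ρ^(K+1))]
Numerator: 0.5298·(1 − 8·0.011716 + 7·0.006207) = 0.503163
Denominator: (0.4702)·(0.993793) = 0.467280
L = 0.503163/0.467280 = 1.0768

Final: 1.0768


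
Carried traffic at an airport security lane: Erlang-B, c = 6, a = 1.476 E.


B(6,1.476) = 0.003285 (Erlang-B)
Carried load = a(1 − B) = 1.476·(1 − 0.003285) = 1.476·0.996715 = 1.4712 E

Final: 1.4712 Erlangs


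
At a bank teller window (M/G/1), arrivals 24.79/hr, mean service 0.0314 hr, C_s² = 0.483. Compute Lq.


ρ = λ·E[S] = 24.79·0.0314 = 0.7784
Lq = ρ²(1+C_s²)/(2(1−ρ)) = 0.6059·(1+0.483)/(2·0.2216)
= 0.6059·1.4830/0.4432 = 2.02752

Final: 2.02752


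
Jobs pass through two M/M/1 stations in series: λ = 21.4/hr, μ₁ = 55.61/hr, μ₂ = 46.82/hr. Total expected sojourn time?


Each node sees arrival rate λ = 21.4/hr (tandem ⇒ throughput preserved).
W₁ = 1/(μ₁−λ) = 1/(55.61−21.4) = 0.02923 hr
W₂ = 1/(μ₂−λ) = 1/(46.82−21.4) = 0.03934 hr
W_total = W₁ + W₂ = 0.02923 + 0.03934 = 0.06857 hr

Final: 0.06857 hr


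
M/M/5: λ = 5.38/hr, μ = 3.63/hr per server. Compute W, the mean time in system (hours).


a = 1.4821; ρ = 0.2964; P₀ = 0.226823
Lq = P₀·a^c·ρ/(c!(1−ρ)²) = 0.008094
Wq = Lq/λ = 0.008094/5.38 = 0.001504 hr
W = Wq + 1/μ = 0.001504 + 0.27548 = 0.27699 hr

Final: 0.27699 hr


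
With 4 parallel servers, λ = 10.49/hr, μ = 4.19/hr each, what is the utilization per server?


ρ = λ/(cμ) = 10.49/(4·4.19) = 10.49/16.76 = 0.6259

Final: 0.6259


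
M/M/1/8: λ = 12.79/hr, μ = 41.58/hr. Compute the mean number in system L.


ρ = 12.79/41.58 = 0.3076
L = ρ[1 − (K+1)ρ^K + Kρ^(K+1)] / [(1−ρ)(1−ρ^(K+1))]
Numerator: 0.3076·(1 − 9·0.00008015 + 8·0.00002465) = 0.307439
Denominator: (0.6924)·(0.999975) = 0.692383
L = 0.307439/0.692383 = 0.4440

Final: 0.4440


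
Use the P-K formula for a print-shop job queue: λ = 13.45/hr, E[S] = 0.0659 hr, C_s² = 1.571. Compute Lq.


ρ = λ·E[S] = 13.45·0.0659 = 0.8864
Lq = ρ²(1+C_s²)/(2(1−ρ)) = 0.7856·(1+1.571)/(2·0.1136)
= 0.7856·2.5710/0.2273 = 8.88663

Final: 8.88663


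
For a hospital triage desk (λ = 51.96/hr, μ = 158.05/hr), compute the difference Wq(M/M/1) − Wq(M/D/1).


ρ = 51.96/158.05 = 0.3288
Wq(M/M/1) = ρ/(μ−λ) = 0.3288/106.09 = 0.003099 hr
Wq(M/D/1) = ρ/(2(μ−λ)) = 0.001549 hr
Savings = 0.003099 − 0.001549 = 0.001549 hr

Final: 0.001549 hr


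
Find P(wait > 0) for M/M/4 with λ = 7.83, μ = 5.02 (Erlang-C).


a = λ/μ = 1.5598; ρ = a/4 = 0.3899
P₀ = 0.207776 (from M/M/c formula)
C(c,a) = [a^c/(c!(1−ρ))]·P₀ = [5.91878/(24·0.6101)]·0.207776
= 0.40425·0.207776 = 0.083993

Final: 0.083993


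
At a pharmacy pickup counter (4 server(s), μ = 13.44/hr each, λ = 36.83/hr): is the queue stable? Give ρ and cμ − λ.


Total capacity cμ = 4·13.44 = 53.76/hr
ρ = λ/(cμ) = 36.83/53.76 = 0.6851
Stable ⇔ ρ < 1: YES
Spare capacity = cμ − λ = 53.76 − 36.83 = 16.93/hr

Final: ρ = 0.6851; stable; margin = 16.93/hr


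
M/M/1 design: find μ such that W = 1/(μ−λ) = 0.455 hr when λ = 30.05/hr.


W = 1/(μ−λ) ⇒ μ − λ = 1/W = 1/0.455 = 2.1978
μ = λ + 1/W = 30.05 + 2.1978 = 32.2478 per hr

Final: 32.2478 /hr


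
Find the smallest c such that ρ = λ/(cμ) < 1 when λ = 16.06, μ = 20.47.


Stability requires cμ > λ ⇔ c > λ/μ.
λ/μ = 16.06/20.47 = 0.7846
Minimum integer c = ⌊0.7846⌋ + 1 = 1
Check: 1·20.47 = 20.47 > 16.06, while 0·20.47 = 0.00 ≤ 16.06

Final: 1 servers


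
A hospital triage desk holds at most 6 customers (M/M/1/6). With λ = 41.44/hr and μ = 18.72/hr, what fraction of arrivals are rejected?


ρ = λ/μ = 41.44/18.72 = 2.2137
P_K = (1−ρ)ρ^K/(1−ρ^(K+1)) = (-1.2137·117.674785)/(1 − 260.493755)
= -142.818970/-259.493755 = 0.550375

Final: 0.550375


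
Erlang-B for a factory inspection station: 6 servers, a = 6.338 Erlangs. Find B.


B(c,a) = (a^c/c!) / Σ_{k=0}^{c} a^k/k!
a^6/6! = 90.028686
Σ terms (k=0..6): 1.00000 + 6.33800 + 20.08512 + 42.43317 + 67.23535 + 85.22754 + 90.02869 = 312.347865
B = 90.028686/312.347865 = 0.288232

Final: 0.288232


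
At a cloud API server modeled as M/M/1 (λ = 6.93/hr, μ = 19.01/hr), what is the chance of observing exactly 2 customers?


ρ = 6.93/19.01 = 0.3645
P_n = (1−ρ)·ρ^n = (1 − 0.3645)·0.3645^2 = 0.6355·0.132893 = 0.084448

Final: 0.084448


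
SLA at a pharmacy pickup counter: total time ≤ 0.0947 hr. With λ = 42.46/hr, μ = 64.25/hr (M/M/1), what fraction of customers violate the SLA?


W ~ Exponential(μ−λ) for M/M/1.
μ − λ = 64.25 − 42.46 = 21.7900
P(W > t) = e^{−(μ−λ)t} = e^{−2.0635} = 0.127007

Final: 0.127007


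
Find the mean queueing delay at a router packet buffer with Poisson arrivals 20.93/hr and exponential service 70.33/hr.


ρ = 20.93/70.33 = 0.2976
Wq = ρ/(μ−λ) = 0.2976/(70.33 − 20.93) = 0.2976/49.40 = 0.006024 hr

Final: 0.006024 hr


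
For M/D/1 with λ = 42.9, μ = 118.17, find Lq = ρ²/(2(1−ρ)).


ρ = 42.9/118.17 = 0.3630
M/D/1: Lq = ρ²/(2(1−ρ)) = 0.1318/(2·0.6370) = 0.10346

Final: 0.10346


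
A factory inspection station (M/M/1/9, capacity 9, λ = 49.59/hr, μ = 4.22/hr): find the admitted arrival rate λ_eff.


ρ = 11.7512; P_K = (1−ρ)ρ^9/(1−ρ^10) = 0.914902
λ_eff = λ(1 − P_K) = 49.59·(1 − 0.914902) = 49.59·0.085098 = 4.2200 /hr

Final: 4.2200 /hr


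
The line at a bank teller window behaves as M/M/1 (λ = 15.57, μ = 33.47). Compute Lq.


ρ = 15.57/33.47 = 0.4652
Lq = ρ²/(1−ρ) = 0.2164/0.5348 = 0.4046

Final: 0.4046


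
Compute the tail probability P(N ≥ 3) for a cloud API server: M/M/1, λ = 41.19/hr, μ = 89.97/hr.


ρ = 41.19/89.97 = 0.4578
P(N ≥ n) = ρ^n = 0.4578^3 = 0.095958

Final: 0.095958


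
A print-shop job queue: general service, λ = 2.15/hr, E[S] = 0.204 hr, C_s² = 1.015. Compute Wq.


ρ = λ·E[S] = 2.15·0.204 = 0.4386
E[S²] = E[S]²(1+C_s²) = 0.204²·(1+1.015) = 0.083856
Wq = λ·E[S²]/(2(1−ρ)) = 2.15·0.083856/(2·0.5614) = 0.16057 hr

Final: 0.16057 hr


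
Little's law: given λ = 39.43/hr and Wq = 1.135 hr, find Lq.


Lq = λWq = 39.43·1.135 = 44.7531

Final: 44.7531


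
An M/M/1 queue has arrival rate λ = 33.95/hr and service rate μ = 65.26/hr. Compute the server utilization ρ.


ρ = λ/μ = 33.95/65.26 = 0.5202

Final: 0.5202


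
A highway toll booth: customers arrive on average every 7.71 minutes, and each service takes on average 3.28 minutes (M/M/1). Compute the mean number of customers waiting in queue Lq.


λ = 60/7.71 = 7.7821 /hr
μ = 60/3.28 = 18.2927 /hr
ρ = λ/μ = 7.7821/18.2927 = 0.4254
Lq = ρ²/(1−ρ) = 0.1810/0.5746 = 0.3150

Final: 0.3150


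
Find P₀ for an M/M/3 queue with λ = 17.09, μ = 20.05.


a = λ/μ = 17.09/20.05 = 0.8524; ρ = a/c = 0.2841
Σ_{k=0}^{2} a^k/k! (terms k=0..2) = 1.00000 + 0.85237 + 0.36327 = 2.21564
Tail: a^3/(3!(1−ρ)) = 0.61927/(6·0.7159) = 0.14418
P₀ = 1/(2.21564 + 0.14418) = 1/2.35981 = 0.423763

Final: 0.423763


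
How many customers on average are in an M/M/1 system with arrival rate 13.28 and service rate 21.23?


ρ = λ/μ = 13.28/21.23 = 0.6255
L = ρ/(1−ρ) = 0.6255/(1 − 0.6255) = 0.6255/0.3745 = 1.6704

Final: 1.6704


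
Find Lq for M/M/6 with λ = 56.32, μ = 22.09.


a = λ/μ = 2.5496; ρ = a/6 = 0.4249
P₀ = 0.077618
Lq = P₀·a^c·ρ / (c!·(1−ρ)²) = 0.077618·274.66390·0.4249/(720·0.33071)
= 0.03805

Final: 0.03805


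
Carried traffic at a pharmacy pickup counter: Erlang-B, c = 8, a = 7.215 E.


B(8,7.215) = 0.191174 (Erlang-B)
Carried load = a(1 − B) = 7.215·(1 − 0.191174) = 7.215·0.808826 = 5.8357 E

Final: 5.8357 Erlangs


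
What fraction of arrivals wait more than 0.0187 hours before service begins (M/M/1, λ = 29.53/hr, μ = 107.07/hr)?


ρ = 29.53/107.07 = 0.2758
P(Wq > t) = ρ·e^{−(μ−λ)t} = 0.2758·e^{−1.4500}
= 0.2758·0.234571 = 0.064695

Final: 0.064695


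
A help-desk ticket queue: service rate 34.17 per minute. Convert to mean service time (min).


Mean service time = 1/μ = 1/34.17 minute = 0.02927 minute
In minutes: 0.02927 × 1 = 0.02927 min

Final: 0.02927 min


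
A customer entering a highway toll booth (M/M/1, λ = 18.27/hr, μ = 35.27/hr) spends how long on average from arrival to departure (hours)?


W = 1/(μ−λ) = 1/(35.27 − 18.27) = 1/17.00 = 0.05882 hr

Final: 0.05882 hr


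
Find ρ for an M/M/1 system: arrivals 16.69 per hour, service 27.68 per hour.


ρ = λ/μ = 16.69/27.68 = 0.6030

Final: 0.6030


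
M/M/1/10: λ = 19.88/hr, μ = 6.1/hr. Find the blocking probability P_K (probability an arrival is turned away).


ρ = λ/μ = 19.88/6.1 = 3.2590
P_K = (1−ρ)ρ^K/(1−ρ^(K+1)) = (-2.2590·135165.374023)/(1 − 440506.169767)
= -305340.795744/-440505.169767 = 0.693161

Final: 0.693161


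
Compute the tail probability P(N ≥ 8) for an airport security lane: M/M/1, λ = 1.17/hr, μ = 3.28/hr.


ρ = 1.17/3.28 = 0.3567
P(N ≥ n) = ρ^n = 0.3567^8 = 0.0002621

Final: 0.0002621


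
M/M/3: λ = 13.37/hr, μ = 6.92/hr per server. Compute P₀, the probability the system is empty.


a = λ/μ = 13.37/6.92 = 1.9321; ρ = a/c = 0.6440
Σ_{k=0}^{2} a^k/k! (terms k=0..2) = 1.00000 + 1.93208 + 1.86647 = 4.79855
Tail: a^3/(3!(1−ρ)) = 7.21234/(6·0.3560) = 3.37682
P₀ = 1/(4.79855 + 3.37682) = 1/8.17537 = 0.122319

Final: 0.122319


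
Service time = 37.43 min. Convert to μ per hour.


μ = 1/(service time) in consistent units.
1 hour = 60 min, so μ = 60/37.43 = 1.6030 per hour

Final: 1.6030 /hr


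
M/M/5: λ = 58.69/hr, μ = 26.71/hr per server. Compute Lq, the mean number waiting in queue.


a = λ/μ = 2.1973; ρ = a/5 = 0.4395
P₀ = 0.109742
Lq = P₀·a^c·ρ / (c!·(1−ρ)²) = 0.109742·51.22136·0.4395/(120·0.31420)
= 0.06552

Final: 0.06552


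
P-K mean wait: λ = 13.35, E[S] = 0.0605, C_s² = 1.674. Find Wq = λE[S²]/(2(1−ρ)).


ρ = λ·E[S] = 13.35·0.0605 = 0.8077
E[S²] = E[S]²(1+C_s²) = 0.0605²·(1+1.674) = 0.009788
Wq = λ·E[S²]/(2(1−ρ)) = 13.35·0.009788/(2·0.1923) = 0.33969 hr

Final: 0.33969 hr


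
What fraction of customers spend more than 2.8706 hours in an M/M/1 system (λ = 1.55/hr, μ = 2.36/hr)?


W ~ Exponential(μ−λ) for M/M/1.
μ − λ = 2.36 − 1.55 = 0.8100
P(W > t) = e^{−(μ−λ)t} = e^{−2.3252} = 0.097765

Final: 0.097765


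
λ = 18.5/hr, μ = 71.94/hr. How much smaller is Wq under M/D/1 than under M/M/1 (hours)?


ρ = 18.5/71.94 = 0.2572
Wq(M/M/1) = ρ/(μ−λ) = 0.2572/53.44 = 0.004812 hr
Wq(M/D/1) = ρ/(2(μ−λ)) = 0.002406 hr
Savings = 0.004812 − 0.002406 = 0.002406 hr

Final: 0.002406 hr


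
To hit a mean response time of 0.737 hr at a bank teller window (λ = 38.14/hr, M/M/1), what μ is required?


W = 1/(μ−λ) ⇒ μ − λ = 1/W = 1/0.737 = 1.3569
μ = λ + 1/W = 38.14 + 1.3569 = 39.4969 per hr

Final: 39.4969 /hr


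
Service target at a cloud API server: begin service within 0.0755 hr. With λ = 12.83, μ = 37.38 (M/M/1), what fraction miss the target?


ρ = 12.83/37.38 = 0.3432
P(Wq > t) = ρ·e^{−(μ−λ)t} = 0.3432·e^{−1.8535}
= 0.3432·0.156684 = 0.053779

Final: 0.053779


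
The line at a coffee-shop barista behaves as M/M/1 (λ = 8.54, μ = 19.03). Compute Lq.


ρ = 8.54/19.03 = 0.4488
Lq = ρ²/(1−ρ) = 0.2014/0.5512 = 0.3653

Final: 0.3653


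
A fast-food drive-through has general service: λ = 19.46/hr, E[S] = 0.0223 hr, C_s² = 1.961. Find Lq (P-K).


ρ = λ·E[S] = 19.46·0.0223 = 0.4340
Lq = ρ²(1+C_s²)/(2(1−ρ)) = 0.1883·(1+1.961)/(2·0.5660)
= 0.1883·2.9610/1.1321 = 0.49256

Final: 0.49256


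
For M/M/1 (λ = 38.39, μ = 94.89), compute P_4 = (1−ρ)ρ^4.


ρ = 38.39/94.89 = 0.4046
P_n = (1−ρ)·ρ^n = (1 − 0.4046)·0.4046^4 = 0.5954·0.026791 = 0.015952

Final: 0.015952


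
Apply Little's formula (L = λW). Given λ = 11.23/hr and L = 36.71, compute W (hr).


W = L/λ = 36.71/11.23 = 3.2689 hr

Final: 3.2689 hr


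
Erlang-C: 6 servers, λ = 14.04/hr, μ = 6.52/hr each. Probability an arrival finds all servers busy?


a = λ/μ = 2.1534; ρ = a/6 = 0.3589
P₀ = 0.115823 (from M/M/c formula)
C(c,a) = [a^c/(c!(1−ρ))]·P₀ = [99.70503/(720·0.6411)]·0.115823
= 0.21600·0.115823 = 0.025018

Final: 0.025018


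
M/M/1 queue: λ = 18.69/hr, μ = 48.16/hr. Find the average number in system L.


ρ = λ/μ = 18.69/48.16 = 0.3881
L = ρ/(1−ρ) = 0.3881/(1 − 0.3881) = 0.3881/0.6119 = 0.6342

Final: 0.6342


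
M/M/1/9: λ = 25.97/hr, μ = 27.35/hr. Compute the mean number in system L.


ρ = 25.97/27.35 = 0.9495
L = ρ[1 − (K+1)ρ^K + Kρ^(K+1)] / [(1−ρ)(1−ρ^(K+1))]
Numerator: 0.9495·(1 − 10·0.627526 + 9·0.595863) = 0.083091
Denominator: (0.05046)·(0.404137) = 0.020392
L = 0.083091/0.020392 = 4.0748

Final: 4.0748


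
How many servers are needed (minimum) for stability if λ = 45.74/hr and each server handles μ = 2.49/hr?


Stability requires cμ > λ ⇔ c > λ/μ.
λ/μ = 45.74/2.49 = 18.3695
Minimum integer c = ⌊18.3695⌋ + 1 = 19
Check: 19·2.49 = 47.31 > 45.74, while 18·2.49 = 44.82 ≤ 45.74

Final: 19 servers


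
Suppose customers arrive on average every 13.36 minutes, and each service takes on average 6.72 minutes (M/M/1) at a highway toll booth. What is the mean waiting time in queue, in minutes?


λ = 60/13.36 = 4.4910 /hr
μ = 60/6.72 = 8.9286 /hr
ρ = λ/μ = 4.4910/8.9286 = 0.5030
Wq = ρ/(μ−λ) = 0.5030/(8.9286−4.4910) = 0.11335 hr
In minutes: 0.11335·60 = 6.801 min

Final: 6.801 min


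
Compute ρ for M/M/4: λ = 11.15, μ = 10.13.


ρ = λ/(cμ) = 11.15/(4·10.13) = 11.15/40.52 = 0.2752

Final: 0.2752


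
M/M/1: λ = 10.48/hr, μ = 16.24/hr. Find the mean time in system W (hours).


W = 1/(μ−λ) = 1/(16.24 − 10.48) = 1/5.76 = 0.1736 hr

Final: 0.1736 hr


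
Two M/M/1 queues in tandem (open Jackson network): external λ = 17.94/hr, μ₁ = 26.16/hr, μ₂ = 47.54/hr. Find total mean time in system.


Each node sees arrival rate λ = 17.94/hr (tandem ⇒ throughput preserved).
W₁ = 1/(μ₁−λ) = 1/(26.16−17.94) = 0.12165 hr
W₂ = 1/(μ₂−λ) = 1/(47.54−17.94) = 0.03378 hr
W_total = W₁ + W₂ = 0.12165 + 0.03378 = 0.15544 hr

Final: 0.15544 hr


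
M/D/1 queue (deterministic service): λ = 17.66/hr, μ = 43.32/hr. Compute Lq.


ρ = 17.66/43.32 = 0.4077
M/D/1: Lq = ρ²/(2(1−ρ)) = 0.1662/(2·0.5923) = 0.14028

Final: 0.14028


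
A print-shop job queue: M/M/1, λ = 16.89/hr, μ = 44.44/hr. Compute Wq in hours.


ρ = 16.89/44.44 = 0.3801
Wq = ρ/(μ−λ) = 0.3801/(44.44 − 16.89) = 0.3801/27.55 = 0.01380 hr

Final: 0.01380 hr


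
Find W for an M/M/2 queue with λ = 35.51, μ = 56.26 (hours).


a = 0.6312; ρ = 0.3156; P₀ = 0.520232
Lq = P₀·a^c·ρ/(c!(1−ρ)²) = 0.06982
Wq = Lq/λ = 0.06982/35.51 = 0.001966 hr
W = Wq + 1/μ = 0.001966 + 0.01777 = 0.01974 hr

Final: 0.01974 hr


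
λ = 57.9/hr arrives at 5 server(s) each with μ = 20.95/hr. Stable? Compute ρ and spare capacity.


Total capacity cμ = 5·20.95 = 104.75/hr
ρ = λ/(cμ) = 57.9/104.75 = 0.5527
Stable ⇔ ρ < 1: YES
Spare capacity = cμ − λ = 104.75 − 57.9 = 46.85/hr

Final: ρ = 0.5527; stable; margin = 46.85/hr


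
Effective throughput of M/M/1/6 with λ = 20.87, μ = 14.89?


ρ = 1.4016; P_K = (1−ρ)ρ^6/(1−ρ^7) = 0.316301
λ_eff = λ(1 − P_K) = 20.87·(1 − 0.316301) = 20.87·0.683699 = 14.2688 /hr

Final: 14.2688 /hr


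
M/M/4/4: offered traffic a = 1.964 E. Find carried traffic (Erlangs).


B(4,1.964) = 0.091502 (Erlang-B)
Carried load = a(1 − B) = 1.964·(1 − 0.091502) = 1.964·0.908498 = 1.7843 E

Final: 1.7843 Erlangs


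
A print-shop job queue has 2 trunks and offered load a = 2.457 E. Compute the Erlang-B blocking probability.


B(c,a) = (a^c/c!) / Σ_{k=0}^{c} a^k/k!
a^2/2! = 3.018424
Σ terms (k=0..2): 1.00000 + 2.45700 + 3.01842 = 6.475424
B = 3.018424/6.475424 = 0.466135

Final: 0.466135


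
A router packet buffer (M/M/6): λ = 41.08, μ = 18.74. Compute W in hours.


a = 2.1921; ρ = 0.3654; P₀ = 0.111394
Lq = P₀·a^c·ρ/(c!(1−ρ)²) = 0.01557
Wq = Lq/λ = 0.01557/41.08 = 0.0003791 hr
W = Wq + 1/μ = 0.0003791 + 0.05336 = 0.05374 hr

Final: 0.05374 hr


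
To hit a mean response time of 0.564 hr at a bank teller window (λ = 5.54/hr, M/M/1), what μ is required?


W = 1/(μ−λ) ⇒ μ − λ = 1/W = 1/0.564 = 1.7730
μ = λ + 1/W = 5.54 + 1.7730 = 7.3130 per hr

Final: 7.3130 /hr


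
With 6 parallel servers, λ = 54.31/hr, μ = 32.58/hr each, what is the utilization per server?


ρ = λ/(cμ) = 54.31/(6·32.58) = 54.31/195.48 = 0.2778

Final: 0.2778


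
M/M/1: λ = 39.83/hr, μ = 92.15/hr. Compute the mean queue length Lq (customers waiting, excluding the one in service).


ρ = 39.83/92.15 = 0.4322
Lq = ρ²/(1−ρ) = 0.1868/0.5678 = 0.3290

Final: 0.3290


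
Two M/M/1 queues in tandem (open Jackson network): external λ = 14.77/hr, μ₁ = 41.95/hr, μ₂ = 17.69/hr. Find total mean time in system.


Each node sees arrival rate λ = 14.77/hr (tandem ⇒ throughput preserved).
W₁ = 1/(μ₁−λ) = 1/(41.95−14.77) = 0.03679 hr
W₂ = 1/(μ₂−λ) = 1/(17.69−14.77) = 0.34247 hr
W_total = W₁ + W₂ = 0.03679 + 0.34247 = 0.37926 hr

Final: 0.37926 hr


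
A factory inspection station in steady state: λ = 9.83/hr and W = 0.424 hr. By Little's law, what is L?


L = λW = 9.83·0.424 = 4.1679

Final: 4.1679


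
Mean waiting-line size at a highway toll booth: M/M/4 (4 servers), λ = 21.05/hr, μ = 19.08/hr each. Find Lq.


a = λ/μ = 1.1032; ρ = a/4 = 0.2758
P₀ = 0.331030
Lq = P₀·a^c·ρ / (c!·(1−ρ)²) = 0.331030·1.48148·0.2758/(24·0.52445)
= 0.01075

Final: 0.01075


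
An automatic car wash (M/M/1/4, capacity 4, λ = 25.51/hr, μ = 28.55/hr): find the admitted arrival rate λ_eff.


ρ = 0.8935; P_K = (1−ρ)ρ^4/(1−ρ^5) = 0.157670
λ_eff = λ(1 − P_K) = 25.51·(1 − 0.157670) = 25.51·0.842330 = 21.4878 /hr

Final: 21.4878 /hr


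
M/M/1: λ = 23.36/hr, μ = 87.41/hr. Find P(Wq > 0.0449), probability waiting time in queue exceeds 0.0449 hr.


ρ = 23.36/87.41 = 0.2672
P(Wq > t) = ρ·e^{−(μ−λ)t} = 0.2672·e^{−2.8758}
= 0.2672·0.056368 = 0.015064

Final: 0.015064


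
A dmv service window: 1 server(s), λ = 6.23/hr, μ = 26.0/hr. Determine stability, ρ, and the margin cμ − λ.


Total capacity cμ = 1·26.0 = 26.00/hr
ρ = λ/(cμ) = 6.23/26.00 = 0.2396
Stable ⇔ ρ < 1: YES
Spare capacity = cμ − λ = 26.00 − 6.23 = 19.77/hr

Final: ρ = 0.2396; stable; margin = 19.77/hr


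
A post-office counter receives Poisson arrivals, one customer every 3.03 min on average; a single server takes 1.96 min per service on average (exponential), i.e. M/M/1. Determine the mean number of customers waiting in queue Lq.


λ = 60/3.03 = 19.8020 /hr
μ = 60/1.96 = 30.6122 /hr
ρ = λ/μ = 19.8020/30.6122 = 0.6469
Lq = ρ²/(1−ρ) = 0.4184/0.3531 = 1.1849

Final: 1.1849


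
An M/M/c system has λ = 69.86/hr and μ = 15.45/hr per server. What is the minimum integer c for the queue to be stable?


Stability requires cμ > λ ⇔ c > λ/μ.
λ/μ = 69.86/15.45 = 4.5217
Minimum integer c = ⌊4.5217⌋ + 1 = 5
Check: 5·15.45 = 77.25 > 69.86, while 4·15.45 = 61.80 ≤ 69.86

Final: 5 servers


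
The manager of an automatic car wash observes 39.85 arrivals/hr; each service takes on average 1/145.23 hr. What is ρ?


ρ = λ/μ = 39.85/145.23 = 0.2744

Final: 0.2744


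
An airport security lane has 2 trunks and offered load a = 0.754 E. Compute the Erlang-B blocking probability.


B(c,a) = (a^c/c!) / Σ_{k=0}^{c} a^k/k!
a^2/2! = 0.284258
Σ terms (k=0..2): 1.00000 + 0.75400 + 0.28426 = 2.038258
B = 0.284258/2.038258 = 0.139461

Final: 0.139461


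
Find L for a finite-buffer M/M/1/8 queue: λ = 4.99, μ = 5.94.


ρ = 4.99/5.94 = 0.8401
L = ρ[1 − (K+1)ρ^K + Kρ^(K+1)] / [(1−ρ)(1−ρ^(K+1))]
Numerator: 0.8401·(1 − 9·0.248035 + 8·0.208366) = 0.365105
Denominator: (0.1599)·(0.791634) = 0.126608
L = 0.365105/0.126608 = 2.8837

Final: 2.8837


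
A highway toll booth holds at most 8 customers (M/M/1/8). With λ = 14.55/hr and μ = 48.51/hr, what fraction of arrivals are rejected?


ρ = λ/μ = 14.55/48.51 = 0.2999
P_K = (1−ρ)ρ^K/(1−ρ^(K+1)) = (0.7001·0.00006550)/(1 − 0.00001965)
= 0.00004586/0.999980 = 0.00004586

Final: 0.00004586


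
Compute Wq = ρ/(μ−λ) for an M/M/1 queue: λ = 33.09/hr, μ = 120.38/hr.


ρ = 33.09/120.38 = 0.2749
Wq = ρ/(μ−λ) = 0.2749/(120.38 − 33.09) = 0.2749/87.29 = 0.003149 hr

Final: 0.003149 hr


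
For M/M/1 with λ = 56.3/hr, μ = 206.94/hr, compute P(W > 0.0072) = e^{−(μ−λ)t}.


W ~ Exponential(μ−λ) for M/M/1.
μ − λ = 206.94 − 56.3 = 150.6400
P(W > t) = e^{−(μ−λ)t} = e^{−1.0846} = 0.338034

Final: 0.338034


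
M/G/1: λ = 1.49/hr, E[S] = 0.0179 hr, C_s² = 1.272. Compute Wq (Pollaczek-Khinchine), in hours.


ρ = λ·E[S] = 1.49·0.0179 = 0.02667
E[S²] = E[S]²(1+C_s²) = 0.0179²·(1+1.272) = 0.0007280
Wq = λ·E[S²]/(2(1−ρ)) = 1.49·0.0007280/(2·0.9733) = 0.0005572 hr

Final: 0.0005572 hr


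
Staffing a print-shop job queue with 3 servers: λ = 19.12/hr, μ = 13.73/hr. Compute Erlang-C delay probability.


a = λ/μ = 1.3926; ρ = a/3 = 0.4642
P₀ = 0.237969 (from M/M/c formula)
C(c,a) = [a^c/(c!(1−ρ))]·P₀ = [2.70055/(6·0.5358)]·0.237969
= 0.84002·0.237969 = 0.199899

Final: 0.199899


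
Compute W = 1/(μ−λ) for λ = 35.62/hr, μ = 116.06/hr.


W = 1/(μ−λ) = 1/(116.06 − 35.62) = 1/80.44 = 0.01243 hr

Final: 0.01243 hr


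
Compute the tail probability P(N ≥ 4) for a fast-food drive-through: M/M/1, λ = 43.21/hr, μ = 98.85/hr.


ρ = 43.21/98.85 = 0.4371
P(N ≥ n) = ρ^n = 0.4371^4 = 0.036512

Final: 0.036512


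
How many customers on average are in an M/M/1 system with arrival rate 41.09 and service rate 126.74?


ρ = λ/μ = 41.09/126.74 = 0.3242
L = ρ/(1−ρ) = 0.3242/(1 − 0.3242) = 0.3242/0.6758 = 0.4797

Final: 0.4797


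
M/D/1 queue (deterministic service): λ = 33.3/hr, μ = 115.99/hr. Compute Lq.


ρ = 33.3/115.99 = 0.2871
M/D/1: Lq = ρ²/(2(1−ρ)) = 0.08242/(2·0.7129) = 0.05781

Final: 0.05781


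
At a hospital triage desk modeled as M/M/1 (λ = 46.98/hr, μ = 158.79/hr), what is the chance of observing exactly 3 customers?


ρ = 46.98/158.79 = 0.2959
P_n = (1−ρ)·ρ^n = (1 − 0.2959)·0.2959^3 = 0.7041·0.025898 = 0.018236

Final: 0.018236


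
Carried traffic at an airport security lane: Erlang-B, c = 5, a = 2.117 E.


B(5,2.117) = 0.043583 (Erlang-B)
Carried load = a(1 − B) = 2.117·(1 − 0.043583) = 2.117·0.956417 = 2.0247 E

Final: 2.0247 Erlangs


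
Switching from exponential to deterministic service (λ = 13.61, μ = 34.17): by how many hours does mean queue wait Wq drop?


ρ = 13.61/34.17 = 0.3983
Wq(M/M/1) = ρ/(μ−λ) = 0.3983/20.56 = 0.01937 hr
Wq(M/D/1) = ρ/(2(μ−λ)) = 0.009686 hr
Savings = 0.01937 − 0.009686 = 0.009686 hr

Final: 0.009686 hr


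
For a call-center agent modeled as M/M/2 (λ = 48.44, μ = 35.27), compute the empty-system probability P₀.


a = λ/μ = 48.44/35.27 = 1.3734; ρ = a/c = 0.6867
Σ_{k=0}^{1} a^k/k! (terms k=0..1) = 1.00000 + 1.37341 = 2.37341
Tail: a^2/(2!(1−ρ)) = 1.88624/(2·0.3133) = 3.01031
P₀ = 1/(2.37341 + 3.01031) = 1/5.38371 = 0.185746

Final: 0.185746


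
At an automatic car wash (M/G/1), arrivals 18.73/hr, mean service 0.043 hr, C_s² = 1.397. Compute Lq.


ρ = λ·E[S] = 18.73·0.043 = 0.8054
Lq = ρ²(1+C_s²)/(2(1−ρ)) = 0.6487·(1+1.397)/(2·0.1946)
= 0.6487·2.3970/0.3892 = 3.99471

Final: 3.99471


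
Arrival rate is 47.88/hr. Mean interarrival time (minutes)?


Mean interarrival time = 1/λ = 1/47.88 hour = 0.02089 hour
In minutes: 0.02089 × 60 = 1.2531 min

Final: 1.2531 min


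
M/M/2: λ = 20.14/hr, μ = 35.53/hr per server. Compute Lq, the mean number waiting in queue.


a = λ/μ = 0.5668; ρ = a/2 = 0.2834
P₀ = 0.558333
Lq = P₀·a^c·ρ / (c!·(1−ρ)²) = 0.558333·0.32131·0.2834/(2·0.51348)
= 0.04951

Final: 0.04951


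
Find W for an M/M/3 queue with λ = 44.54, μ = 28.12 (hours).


a = 1.5839; ρ = 0.5280; P₀ = 0.190787
Lq = P₀·a^c·ρ/(c!(1−ρ)²) = 0.29942
Wq = Lq/λ = 0.29942/44.54 = 0.006723 hr
W = Wq + 1/μ = 0.006723 + 0.03556 = 0.04228 hr

Final: 0.04228 hr


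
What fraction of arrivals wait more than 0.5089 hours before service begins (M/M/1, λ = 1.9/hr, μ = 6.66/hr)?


ρ = 1.9/6.66 = 0.2853
P(Wq > t) = ρ·e^{−(μ−λ)t} = 0.2853·e^{−2.4224}
= 0.2853·0.088712 = 0.025308

Final: 0.025308


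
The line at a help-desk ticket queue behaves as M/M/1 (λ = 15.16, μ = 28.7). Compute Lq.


ρ = 15.16/28.7 = 0.5282
Lq = ρ²/(1−ρ) = 0.2790/0.4718 = 0.5914

Final: 0.5914


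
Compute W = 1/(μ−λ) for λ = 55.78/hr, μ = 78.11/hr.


W = 1/(μ−λ) = 1/(78.11 − 55.78) = 1/22.33 = 0.04478 hr

Final: 0.04478 hr


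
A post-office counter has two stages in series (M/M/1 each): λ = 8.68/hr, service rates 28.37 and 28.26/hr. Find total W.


Each node sees arrival rate λ = 8.68/hr (tandem ⇒ throughput preserved).
W₁ = 1/(μ₁−λ) = 1/(28.37−8.68) = 0.05079 hr
W₂ = 1/(μ₂−λ) = 1/(28.26−8.68) = 0.05107 hr
W_total = W₁ + W₂ = 0.05079 + 0.05107 = 0.10186 hr

Final: 0.10186 hr
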